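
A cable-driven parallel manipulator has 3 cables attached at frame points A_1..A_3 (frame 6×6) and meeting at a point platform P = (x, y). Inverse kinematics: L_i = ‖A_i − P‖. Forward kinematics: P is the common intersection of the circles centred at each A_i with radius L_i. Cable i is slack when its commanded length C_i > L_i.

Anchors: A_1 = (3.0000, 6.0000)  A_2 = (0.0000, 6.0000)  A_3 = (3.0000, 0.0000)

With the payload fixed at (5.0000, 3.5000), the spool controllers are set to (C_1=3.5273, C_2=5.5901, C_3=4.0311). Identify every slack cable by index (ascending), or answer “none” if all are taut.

cable 1: √((-2.0000)²+(2.5000)²)=3.2016, C_1=3.5273: slack
cable 2: √((-5.0000)²+(2.5000)²)=5.5902, C_2=5.5901: taut
cable 3: √((-2.0000)²+(-3.5000)²)=4.0311, C_3=4.0311: taut

1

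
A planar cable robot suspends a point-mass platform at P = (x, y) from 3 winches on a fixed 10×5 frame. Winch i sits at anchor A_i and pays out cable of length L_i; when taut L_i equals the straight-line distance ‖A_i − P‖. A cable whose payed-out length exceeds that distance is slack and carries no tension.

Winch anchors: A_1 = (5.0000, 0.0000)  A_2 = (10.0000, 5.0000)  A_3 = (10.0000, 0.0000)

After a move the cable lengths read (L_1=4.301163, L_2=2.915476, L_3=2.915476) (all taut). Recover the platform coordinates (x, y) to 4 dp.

(8.5000, 2.5000)

expand ‖A_i−P‖²=L_i² and subtract eq 1 (k_i ≔ ‖A_i‖²−L_i²)
k_1 = 25.0000+0.0000−18.5000 = 6.5000
eq1−eq2 → [-10.0000  -10.0000]·P = -110.0000
eq1−eq3 → [-10.0000  0.0000]·P = -85.0000
2×2 solve → P = (8.5000, 2.5000)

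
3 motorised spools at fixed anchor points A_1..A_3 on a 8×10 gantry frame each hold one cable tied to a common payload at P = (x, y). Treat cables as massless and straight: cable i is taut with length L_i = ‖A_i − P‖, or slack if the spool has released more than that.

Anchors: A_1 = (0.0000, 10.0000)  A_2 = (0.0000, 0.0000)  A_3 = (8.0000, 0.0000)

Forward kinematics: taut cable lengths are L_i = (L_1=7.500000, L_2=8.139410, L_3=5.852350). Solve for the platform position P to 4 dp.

(6.0000, 5.5000)

each cable: (A_i−P)·(A_i−P) = L_i²; let c_i = ‖A_i‖²−L_i²
c_1 = 0.0000+100.0000−56.2500 = 43.7500
row 1: 0.0000x + 20.0000y = 110.0000  (c_2=-66.2500)
row 2: -16.0000x + 20.0000y = 14.0000  (c_3=29.7500)
Cramer on rows 1–2 → x = 6.0000, y = 5.5000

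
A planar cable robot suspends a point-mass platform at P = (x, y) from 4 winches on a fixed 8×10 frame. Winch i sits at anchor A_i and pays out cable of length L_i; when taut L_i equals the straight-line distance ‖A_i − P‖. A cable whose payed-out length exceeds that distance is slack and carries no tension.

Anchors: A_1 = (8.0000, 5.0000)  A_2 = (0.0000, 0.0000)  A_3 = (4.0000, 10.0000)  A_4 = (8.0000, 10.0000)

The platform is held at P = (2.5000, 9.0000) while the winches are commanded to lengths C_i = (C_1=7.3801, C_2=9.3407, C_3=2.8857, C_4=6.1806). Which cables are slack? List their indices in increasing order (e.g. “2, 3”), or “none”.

1, 3, 4

cable 1: √((5.5000)²+(-4.0000)²)=6.8007, C_1=7.3801: slack
cable 2: √((-2.5000)²+(-9.0000)²)=9.3408, C_2=9.3407: taut
cable 3: √((1.5000)²+(1.0000)²)=1.8028, C_3=2.8857: slack
cable 4: √((5.5000)²+(1.0000)²)=5.5902, C_4=6.1806: slack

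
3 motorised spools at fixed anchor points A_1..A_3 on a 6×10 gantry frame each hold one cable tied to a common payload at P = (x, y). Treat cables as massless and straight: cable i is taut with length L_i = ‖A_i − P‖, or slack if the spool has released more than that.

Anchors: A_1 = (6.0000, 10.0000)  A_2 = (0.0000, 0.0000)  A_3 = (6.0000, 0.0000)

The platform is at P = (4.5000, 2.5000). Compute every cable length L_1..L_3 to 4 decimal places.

(7.6485, 5.1478, 2.9155)

cable 1: Δx=1.5000, Δy=7.5000; L_1 = √(Δx²+Δy²) = 7.6485
cable 2: Δx=-4.5000, Δy=-2.5000; L_2 = √(Δx²+Δy²) = 5.1478
cable 3: Δx=1.5000, Δy=-2.5000; L_3 = √(Δx²+Δy²) = 2.9155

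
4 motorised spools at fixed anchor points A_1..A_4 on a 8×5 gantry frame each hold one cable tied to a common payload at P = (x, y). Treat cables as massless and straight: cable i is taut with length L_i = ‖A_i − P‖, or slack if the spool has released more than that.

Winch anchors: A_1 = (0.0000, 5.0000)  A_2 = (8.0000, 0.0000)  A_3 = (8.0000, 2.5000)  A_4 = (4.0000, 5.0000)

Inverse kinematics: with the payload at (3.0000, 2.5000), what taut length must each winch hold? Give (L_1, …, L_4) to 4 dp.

(3.9051, 5.5902, 5.0000, 2.6926)

L_1: Δ = A_1−P = (-3.0000, 2.5000) → ‖Δ‖ = √15.2500 = 3.9051
L_2: Δ = A_2−P = (5.0000, -2.5000) → ‖Δ‖ = √31.2500 = 5.5902
L_3: Δ = A_3−P = (5.0000, 0.0000) → ‖Δ‖ = √25.0000 = 5.0000
L_4: Δ = A_4−P = (1.0000, 2.5000) → ‖Δ‖ = √7.2500 = 2.6926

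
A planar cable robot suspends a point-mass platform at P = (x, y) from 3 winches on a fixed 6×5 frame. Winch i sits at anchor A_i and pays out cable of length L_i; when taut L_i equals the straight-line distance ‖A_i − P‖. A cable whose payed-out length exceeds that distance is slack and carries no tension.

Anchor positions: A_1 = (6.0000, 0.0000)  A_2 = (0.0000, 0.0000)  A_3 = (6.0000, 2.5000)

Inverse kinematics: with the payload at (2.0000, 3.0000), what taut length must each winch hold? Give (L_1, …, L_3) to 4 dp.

L_1: Δ = A_1−P = (4.0000, -3.0000) → ‖Δ‖ = √25.0000 = 5.0000
L_2: Δ = A_2−P = (-2.0000, -3.0000) → ‖Δ‖ = √13.0000 = 3.6056
L_3: Δ = A_3−P = (4.0000, -0.5000) → ‖Δ‖ = √16.2500 = 4.0311

(5.0000, 3.6056, 4.0311)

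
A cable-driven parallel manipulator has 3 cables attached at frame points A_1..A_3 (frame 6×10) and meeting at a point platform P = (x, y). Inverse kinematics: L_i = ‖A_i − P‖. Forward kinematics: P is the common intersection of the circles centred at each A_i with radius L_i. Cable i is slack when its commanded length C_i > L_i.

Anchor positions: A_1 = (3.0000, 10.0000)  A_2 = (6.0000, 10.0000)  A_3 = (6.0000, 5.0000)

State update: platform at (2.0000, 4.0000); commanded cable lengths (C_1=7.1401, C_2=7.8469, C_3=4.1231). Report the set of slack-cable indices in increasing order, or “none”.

cable 1: √((1.0000)²+(6.0000)²)=6.0828, C_1=7.1401: slack
cable 2: √((4.0000)²+(6.0000)²)=7.2111, C_2=7.8469: slack
cable 3: √((4.0000)²+(1.0000)²)=4.1231, C_3=4.1231: taut

1, 2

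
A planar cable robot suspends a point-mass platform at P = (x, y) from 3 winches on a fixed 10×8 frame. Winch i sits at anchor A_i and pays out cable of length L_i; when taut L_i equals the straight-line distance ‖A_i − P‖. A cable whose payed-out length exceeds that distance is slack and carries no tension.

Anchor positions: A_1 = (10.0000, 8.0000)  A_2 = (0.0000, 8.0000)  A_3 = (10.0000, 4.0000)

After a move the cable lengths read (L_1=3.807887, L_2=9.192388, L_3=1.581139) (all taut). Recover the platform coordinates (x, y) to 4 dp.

(8.5000, 4.5000)

expand ‖A_i−P‖²=L_i² and subtract eq 1 (c_i ≔ ‖A_i‖²−L_i²)
c_1 = 100.0000+64.0000−14.5000 = 149.5000
eq1−eq2 → [20.0000  0.0000]·P = 170.0000
eq1−eq3 → [0.0000  8.0000]·P = 36.0000
2×2 solve → P = (8.5000, 4.5000)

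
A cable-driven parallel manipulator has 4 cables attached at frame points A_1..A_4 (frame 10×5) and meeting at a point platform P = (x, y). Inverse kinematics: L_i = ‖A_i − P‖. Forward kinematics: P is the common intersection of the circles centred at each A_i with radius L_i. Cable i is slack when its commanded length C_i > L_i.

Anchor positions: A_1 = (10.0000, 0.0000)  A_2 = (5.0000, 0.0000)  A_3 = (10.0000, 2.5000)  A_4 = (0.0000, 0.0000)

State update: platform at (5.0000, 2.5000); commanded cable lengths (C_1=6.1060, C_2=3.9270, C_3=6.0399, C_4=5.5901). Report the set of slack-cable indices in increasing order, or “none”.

1, 2, 3

cable 1: √((5.0000)²+(-2.5000)²)=5.5902, C_1=6.1060: slack
cable 2: √((0.0000)²+(-2.5000)²)=2.5000, C_2=3.9270: slack
cable 3: √((5.0000)²+(0.0000)²)=5.0000, C_3=6.0399: slack
cable 4: √((-5.0000)²+(-2.5000)²)=5.5902, C_4=5.5901: taut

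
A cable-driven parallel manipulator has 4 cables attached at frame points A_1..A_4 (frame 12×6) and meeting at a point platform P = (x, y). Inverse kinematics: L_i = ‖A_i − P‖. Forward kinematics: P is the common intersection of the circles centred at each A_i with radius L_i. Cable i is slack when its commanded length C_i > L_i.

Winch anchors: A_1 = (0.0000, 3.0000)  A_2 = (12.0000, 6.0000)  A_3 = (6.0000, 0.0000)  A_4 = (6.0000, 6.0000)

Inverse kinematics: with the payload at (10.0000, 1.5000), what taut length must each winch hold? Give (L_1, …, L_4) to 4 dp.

(10.1119, 4.9244, 4.2720, 6.0208)

L_1 = √((0.0000−10.0000)² + (3.0000−1.5000)²) = 10.1119
L_2 = √((12.0000−10.0000)² + (6.0000−1.5000)²) = 4.9244
L_3 = √((6.0000−10.0000)² + (0.0000−1.5000)²) = 4.2720
L_4 = √((6.0000−10.0000)² + (6.0000−1.5000)²) = 6.0208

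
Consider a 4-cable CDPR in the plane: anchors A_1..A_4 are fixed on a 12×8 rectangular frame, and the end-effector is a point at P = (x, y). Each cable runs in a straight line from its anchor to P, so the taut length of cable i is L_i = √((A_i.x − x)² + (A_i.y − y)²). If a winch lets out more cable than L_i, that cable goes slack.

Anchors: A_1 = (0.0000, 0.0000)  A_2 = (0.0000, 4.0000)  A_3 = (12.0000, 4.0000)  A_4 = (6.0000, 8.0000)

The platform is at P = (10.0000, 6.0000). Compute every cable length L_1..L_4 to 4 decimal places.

(11.6619, 10.1980, 2.8284, 4.4721)

L_1 = √((0.0000−10.0000)² + (0.0000−6.0000)²) = 11.6619
L_2 = √((0.0000−10.0000)² + (4.0000−6.0000)²) = 10.1980
L_3 = √((12.0000−10.0000)² + (4.0000−6.0000)²) = 2.8284
L_4 = √((6.0000−10.0000)² + (8.0000−6.0000)²) = 4.4721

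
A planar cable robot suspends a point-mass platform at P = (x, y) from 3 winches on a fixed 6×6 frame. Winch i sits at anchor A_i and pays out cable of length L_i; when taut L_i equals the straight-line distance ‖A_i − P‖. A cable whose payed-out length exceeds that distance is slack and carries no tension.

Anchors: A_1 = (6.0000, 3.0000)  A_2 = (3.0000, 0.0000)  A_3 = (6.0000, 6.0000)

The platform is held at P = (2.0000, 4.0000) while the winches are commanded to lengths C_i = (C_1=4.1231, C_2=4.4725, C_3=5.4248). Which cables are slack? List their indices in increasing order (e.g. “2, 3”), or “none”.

2, 3

cable 1: √((4.0000)²+(-1.0000)²)=4.1231, C_1=4.1231: taut
cable 2: √((1.0000)²+(-4.0000)²)=4.1231, C_2=4.4725: slack
cable 3: √((4.0000)²+(2.0000)²)=4.4721, C_3=5.4248: slack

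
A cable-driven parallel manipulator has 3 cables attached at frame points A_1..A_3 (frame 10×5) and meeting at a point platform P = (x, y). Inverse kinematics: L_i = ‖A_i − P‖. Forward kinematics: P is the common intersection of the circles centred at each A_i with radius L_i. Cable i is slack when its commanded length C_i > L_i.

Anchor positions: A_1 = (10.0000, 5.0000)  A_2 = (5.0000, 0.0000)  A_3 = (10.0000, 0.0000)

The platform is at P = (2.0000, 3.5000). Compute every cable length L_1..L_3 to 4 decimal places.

L_1 = √((10.0000−2.0000)² + (5.0000−3.5000)²) = 8.1394
L_2 = √((5.0000−2.0000)² + (0.0000−3.5000)²) = 4.6098
L_3 = √((10.0000−2.0000)² + (0.0000−3.5000)²) = 8.7321

(8.1394, 4.6098, 8.7321)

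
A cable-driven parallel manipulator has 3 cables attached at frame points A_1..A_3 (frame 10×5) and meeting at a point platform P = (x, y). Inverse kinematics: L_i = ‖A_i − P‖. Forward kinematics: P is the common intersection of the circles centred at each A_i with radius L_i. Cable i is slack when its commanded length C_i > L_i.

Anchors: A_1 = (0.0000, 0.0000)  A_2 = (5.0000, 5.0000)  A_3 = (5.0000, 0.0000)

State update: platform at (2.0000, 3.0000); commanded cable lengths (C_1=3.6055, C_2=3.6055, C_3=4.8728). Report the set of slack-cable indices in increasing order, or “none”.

cable 1: L_1 = ‖A_1−P‖ = 3.6056;  C_1 = 3.6055 → taut
cable 2: L_2 = ‖A_2−P‖ = 3.6056;  C_2 = 3.6055 → taut
cable 3: L_3 = ‖A_3−P‖ = 4.2426;  C_3 = 4.8728 → slack

3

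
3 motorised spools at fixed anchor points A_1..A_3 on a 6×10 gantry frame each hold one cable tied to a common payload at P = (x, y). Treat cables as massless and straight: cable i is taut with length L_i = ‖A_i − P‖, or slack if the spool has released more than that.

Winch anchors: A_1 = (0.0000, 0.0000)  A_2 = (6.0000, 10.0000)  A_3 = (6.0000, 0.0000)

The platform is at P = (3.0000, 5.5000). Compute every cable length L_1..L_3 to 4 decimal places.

(6.2650, 5.4083, 6.2650)

cable 1: Δx=-3.0000, Δy=-5.5000; L_1 = √(Δx²+Δy²) = 6.2650
cable 2: Δx=3.0000, Δy=4.5000; L_2 = √(Δx²+Δy²) = 5.4083
cable 3: Δx=3.0000, Δy=-5.5000; L_3 = √(Δx²+Δy²) = 6.2650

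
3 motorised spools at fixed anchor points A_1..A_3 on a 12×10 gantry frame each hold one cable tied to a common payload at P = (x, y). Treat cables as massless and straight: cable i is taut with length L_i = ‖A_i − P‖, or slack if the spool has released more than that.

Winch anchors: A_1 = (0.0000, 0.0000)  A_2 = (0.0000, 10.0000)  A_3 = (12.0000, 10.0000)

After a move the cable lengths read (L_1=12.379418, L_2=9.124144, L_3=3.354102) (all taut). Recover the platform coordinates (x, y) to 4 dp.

each cable: (A_i−P)·(A_i−P) = L_i²; let k_i = ‖A_i‖²−L_i²
k_1 = 0.0000+0.0000−153.2500 = -153.2500
row 1: 0.0000x − 20.0000y = -170.0000  (k_2=16.7500)
row 2: -24.0000x − 20.0000y = -386.0000  (k_3=232.7500)
Cramer on rows 1–2 → x = 9.0000, y = 8.5000

(9.0000, 8.5000)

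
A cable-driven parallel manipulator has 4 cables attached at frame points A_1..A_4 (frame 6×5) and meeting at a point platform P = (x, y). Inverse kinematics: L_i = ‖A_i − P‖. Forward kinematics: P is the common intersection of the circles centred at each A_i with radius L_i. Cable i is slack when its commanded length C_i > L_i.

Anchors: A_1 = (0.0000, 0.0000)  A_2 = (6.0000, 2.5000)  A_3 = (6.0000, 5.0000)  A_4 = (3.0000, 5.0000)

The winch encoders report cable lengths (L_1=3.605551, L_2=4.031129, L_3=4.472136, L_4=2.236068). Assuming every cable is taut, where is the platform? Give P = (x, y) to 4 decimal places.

(2.0000, 3.0000)

circle eqns → linear via eq_j − eq_1; set q_j = A_j·A_j − L_j²
q_1 = 0.0000+0.0000−13.0000 = -13.0000
-12.0000·x − 5.0000·y = q_1−q_2 = -39.0000
-12.0000·x − 10.0000·y = q_1−q_3 = -54.0000
-6.0000·x − 10.0000·y = q_1−q_4 = -42.0000
solve first two rows → x=2.0000, y=3.0000
check cable 4: ‖A_4−P‖² = 5.0000 ≈ L_4² = 5.0000 ✓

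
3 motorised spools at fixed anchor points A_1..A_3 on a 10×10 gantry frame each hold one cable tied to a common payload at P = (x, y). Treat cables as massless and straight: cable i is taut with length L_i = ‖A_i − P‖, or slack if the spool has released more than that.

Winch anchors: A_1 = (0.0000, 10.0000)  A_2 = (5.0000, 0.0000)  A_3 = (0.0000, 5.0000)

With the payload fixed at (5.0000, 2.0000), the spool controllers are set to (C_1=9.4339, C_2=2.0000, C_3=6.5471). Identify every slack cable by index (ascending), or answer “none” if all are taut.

3

cable 1: L_1 = ‖A_1−P‖ = 9.4340;  C_1 = 9.4339 → taut
cable 2: L_2 = ‖A_2−P‖ = 2.0000;  C_2 = 2.0000 → taut
cable 3: L_3 = ‖A_3−P‖ = 5.8310;  C_3 = 6.5471 → slack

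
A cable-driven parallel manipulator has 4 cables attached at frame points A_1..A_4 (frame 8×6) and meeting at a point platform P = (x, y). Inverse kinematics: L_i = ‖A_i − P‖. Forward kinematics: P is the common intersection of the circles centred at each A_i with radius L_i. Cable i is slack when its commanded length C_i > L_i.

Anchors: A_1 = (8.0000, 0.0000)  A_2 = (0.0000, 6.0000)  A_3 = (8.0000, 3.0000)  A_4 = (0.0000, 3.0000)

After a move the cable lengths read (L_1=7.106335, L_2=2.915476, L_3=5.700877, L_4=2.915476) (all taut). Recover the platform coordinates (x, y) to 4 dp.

each cable: (A_i−P)·(A_i−P) = L_i²; let q_i = ‖A_i‖²−L_i²
q_1 = 64.0000+0.0000−50.5000 = 13.5000
row 1: 16.0000x − 12.0000y = -14.0000  (q_2=27.5000)
row 2: 0.0000x − 6.0000y = -27.0000  (q_3=40.5000)
row 3: 16.0000x − 6.0000y = 13.0000  (q_4=0.5000)
Cramer on rows 1–2 → x = 2.5000, y = 4.5000
check cable 4: ‖A_4−P‖² = 8.5000 ≈ L_4² = 8.5000 ✓

(2.5000, 4.5000)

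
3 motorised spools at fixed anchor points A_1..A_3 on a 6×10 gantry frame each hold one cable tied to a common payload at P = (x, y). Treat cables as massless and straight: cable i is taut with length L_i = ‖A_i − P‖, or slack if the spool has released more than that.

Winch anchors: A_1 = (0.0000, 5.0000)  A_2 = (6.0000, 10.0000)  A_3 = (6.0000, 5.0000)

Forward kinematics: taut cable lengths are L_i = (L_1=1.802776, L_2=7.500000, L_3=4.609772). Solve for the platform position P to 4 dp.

each cable: (A_i−P)·(A_i−P) = L_i²; let q_i = ‖A_i‖²−L_i²
q_1 = 0.0000+25.0000−3.2500 = 21.7500
row 1: -12.0000x − 10.0000y = -58.0000  (q_2=79.7500)
row 2: -12.0000x + 0.0000y = -18.0000  (q_3=39.7500)
Cramer on rows 1–2 → x = 1.5000, y = 4.0000

(1.5000, 4.0000)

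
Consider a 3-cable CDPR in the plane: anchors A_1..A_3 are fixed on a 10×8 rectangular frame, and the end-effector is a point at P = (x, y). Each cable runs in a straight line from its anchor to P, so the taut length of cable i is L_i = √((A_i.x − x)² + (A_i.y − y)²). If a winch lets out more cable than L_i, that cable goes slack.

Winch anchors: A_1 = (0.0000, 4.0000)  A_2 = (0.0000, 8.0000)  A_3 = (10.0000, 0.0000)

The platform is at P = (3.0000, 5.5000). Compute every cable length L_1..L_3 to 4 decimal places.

cable 1: Δx=-3.0000, Δy=-1.5000; L_1 = √(Δx²+Δy²) = 3.3541
cable 2: Δx=-3.0000, Δy=2.5000; L_2 = √(Δx²+Δy²) = 3.9051
cable 3: Δx=7.0000, Δy=-5.5000; L_3 = √(Δx²+Δy²) = 8.9022

(3.3541, 3.9051, 8.9022)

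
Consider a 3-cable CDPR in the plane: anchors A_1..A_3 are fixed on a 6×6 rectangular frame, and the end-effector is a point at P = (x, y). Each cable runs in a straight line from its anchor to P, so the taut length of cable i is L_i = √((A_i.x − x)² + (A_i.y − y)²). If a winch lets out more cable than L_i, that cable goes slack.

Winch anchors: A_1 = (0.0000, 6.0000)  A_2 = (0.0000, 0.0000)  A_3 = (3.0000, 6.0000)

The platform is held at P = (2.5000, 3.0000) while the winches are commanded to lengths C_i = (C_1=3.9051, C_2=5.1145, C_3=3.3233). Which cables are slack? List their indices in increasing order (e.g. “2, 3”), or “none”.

cable 1: L_1 = ‖A_1−P‖ = 3.9051;  C_1 = 3.9051 → taut
cable 2: L_2 = ‖A_2−P‖ = 3.9051;  C_2 = 5.1145 → slack
cable 3: L_3 = ‖A_3−P‖ = 3.0414;  C_3 = 3.3233 → slack

2, 3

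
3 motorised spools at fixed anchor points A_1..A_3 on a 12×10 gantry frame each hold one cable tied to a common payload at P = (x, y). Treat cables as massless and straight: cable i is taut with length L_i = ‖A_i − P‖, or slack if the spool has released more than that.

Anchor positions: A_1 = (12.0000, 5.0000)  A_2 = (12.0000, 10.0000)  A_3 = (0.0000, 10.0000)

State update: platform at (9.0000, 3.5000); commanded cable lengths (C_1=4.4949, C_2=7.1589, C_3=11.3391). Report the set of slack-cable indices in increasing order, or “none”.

cable 1: √((3.0000)²+(1.5000)²)=3.3541, C_1=4.4949: slack
cable 2: √((3.0000)²+(6.5000)²)=7.1589, C_2=7.1589: taut
cable 3: √((-9.0000)²+(6.5000)²)=11.1018, C_3=11.3391: slack

1, 3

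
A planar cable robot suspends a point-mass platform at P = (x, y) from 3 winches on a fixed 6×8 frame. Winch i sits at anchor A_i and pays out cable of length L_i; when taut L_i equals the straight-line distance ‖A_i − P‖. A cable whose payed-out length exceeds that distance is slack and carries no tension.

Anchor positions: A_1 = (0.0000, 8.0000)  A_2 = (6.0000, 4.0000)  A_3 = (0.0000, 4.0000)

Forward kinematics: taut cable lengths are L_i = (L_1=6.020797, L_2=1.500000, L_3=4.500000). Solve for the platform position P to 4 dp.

(4.5000, 4.0000)

circle eqns → linear via eq_j − eq_1; set k_j = A_j·A_j − L_j²
k_1 = 0.0000+64.0000−36.2500 = 27.7500
-12.0000·x + 8.0000·y = k_1−k_2 = -22.0000
0.0000·x + 8.0000·y = k_1−k_3 = 32.0000
solve first two rows → x=4.5000, y=4.0000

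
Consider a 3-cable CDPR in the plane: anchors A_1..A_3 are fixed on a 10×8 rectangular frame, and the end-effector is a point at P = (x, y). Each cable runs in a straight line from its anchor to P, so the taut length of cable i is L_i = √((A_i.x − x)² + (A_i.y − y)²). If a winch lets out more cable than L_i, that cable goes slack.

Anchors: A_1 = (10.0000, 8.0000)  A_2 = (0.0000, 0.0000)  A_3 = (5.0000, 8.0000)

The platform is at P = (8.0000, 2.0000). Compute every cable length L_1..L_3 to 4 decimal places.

(6.3246, 8.2462, 6.7082)

L_1: Δ = A_1−P = (2.0000, 6.0000) → ‖Δ‖ = √40.0000 = 6.3246
L_2: Δ = A_2−P = (-8.0000, -2.0000) → ‖Δ‖ = √68.0000 = 8.2462
L_3: Δ = A_3−P = (-3.0000, 6.0000) → ‖Δ‖ = √45.0000 = 6.7082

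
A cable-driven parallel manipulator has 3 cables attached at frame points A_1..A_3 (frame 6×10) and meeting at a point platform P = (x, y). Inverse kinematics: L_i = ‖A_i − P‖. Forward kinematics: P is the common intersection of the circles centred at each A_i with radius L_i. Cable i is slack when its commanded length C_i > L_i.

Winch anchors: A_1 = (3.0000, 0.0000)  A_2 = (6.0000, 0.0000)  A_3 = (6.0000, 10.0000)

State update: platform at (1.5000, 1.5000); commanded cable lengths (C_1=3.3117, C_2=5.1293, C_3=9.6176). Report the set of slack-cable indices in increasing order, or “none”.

1, 2

cable 1: L_1 = ‖A_1−P‖ = 2.1213;  C_1 = 3.3117 → slack
cable 2: L_2 = ‖A_2−P‖ = 4.7434;  C_2 = 5.1293 → slack
cable 3: L_3 = ‖A_3−P‖ = 9.6177;  C_3 = 9.6176 → taut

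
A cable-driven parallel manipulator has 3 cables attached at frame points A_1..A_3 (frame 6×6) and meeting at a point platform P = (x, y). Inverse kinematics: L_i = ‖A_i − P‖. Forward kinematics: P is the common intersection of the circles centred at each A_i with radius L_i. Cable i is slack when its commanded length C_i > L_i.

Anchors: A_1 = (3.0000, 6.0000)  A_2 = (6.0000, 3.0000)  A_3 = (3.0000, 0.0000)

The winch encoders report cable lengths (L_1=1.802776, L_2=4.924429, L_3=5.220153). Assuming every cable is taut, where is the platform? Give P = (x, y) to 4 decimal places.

(1.5000, 5.0000)

circle eqns → linear via eq_j − eq_1; set k_j = A_j·A_j − L_j²
k_1 = 9.0000+36.0000−3.2500 = 41.7500
-6.0000·x + 6.0000·y = k_1−k_2 = 21.0000
0.0000·x + 12.0000·y = k_1−k_3 = 60.0000
solve first two rows → x=1.5000, y=5.0000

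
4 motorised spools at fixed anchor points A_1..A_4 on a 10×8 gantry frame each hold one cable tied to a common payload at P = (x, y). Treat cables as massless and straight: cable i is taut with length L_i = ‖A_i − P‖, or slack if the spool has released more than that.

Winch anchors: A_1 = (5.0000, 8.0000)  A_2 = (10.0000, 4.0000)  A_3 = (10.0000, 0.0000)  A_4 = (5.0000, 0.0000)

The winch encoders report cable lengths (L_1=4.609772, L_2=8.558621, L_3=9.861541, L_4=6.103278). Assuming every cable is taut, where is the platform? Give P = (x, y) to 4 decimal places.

expand ‖A_i−P‖²=L_i² and subtract eq 1 (k_i ≔ ‖A_i‖²−L_i²)
k_1 = 25.0000+64.0000−21.2500 = 67.7500
eq1−eq2 → [-10.0000  8.0000]·P = 25.0000
eq1−eq3 → [-10.0000  16.0000]·P = 65.0000
eq1−eq4 → [0.0000  16.0000]·P = 80.0000
2×2 solve → P = (1.5000, 5.0000)
check cable 4: ‖A_4−P‖² = 37.2500 ≈ L_4² = 37.2500 ✓

(1.5000, 5.0000)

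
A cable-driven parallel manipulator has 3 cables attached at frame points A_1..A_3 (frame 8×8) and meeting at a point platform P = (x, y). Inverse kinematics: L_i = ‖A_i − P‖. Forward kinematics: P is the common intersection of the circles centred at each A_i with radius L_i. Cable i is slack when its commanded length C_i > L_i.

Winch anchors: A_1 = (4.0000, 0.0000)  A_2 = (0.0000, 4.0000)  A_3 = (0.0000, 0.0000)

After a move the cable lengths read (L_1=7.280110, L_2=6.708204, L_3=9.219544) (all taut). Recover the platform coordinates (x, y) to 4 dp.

circle eqns → linear via eq_j − eq_1; set q_j = A_j·A_j − L_j²
q_1 = 16.0000+0.0000−53.0000 = -37.0000
8.0000·x − 8.0000·y = q_1−q_2 = -8.0000
8.0000·x + 0.0000·y = q_1−q_3 = 48.0000
solve first two rows → x=6.0000, y=7.0000

(6.0000, 7.0000)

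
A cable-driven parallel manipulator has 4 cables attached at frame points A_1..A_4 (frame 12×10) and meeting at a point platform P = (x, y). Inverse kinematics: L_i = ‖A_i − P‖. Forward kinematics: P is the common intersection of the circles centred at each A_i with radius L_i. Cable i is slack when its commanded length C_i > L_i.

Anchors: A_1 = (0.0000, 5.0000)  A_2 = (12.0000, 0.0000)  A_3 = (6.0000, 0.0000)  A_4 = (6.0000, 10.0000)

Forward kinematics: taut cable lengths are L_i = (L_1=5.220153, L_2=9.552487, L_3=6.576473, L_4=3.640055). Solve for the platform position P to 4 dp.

expand ‖A_i−P‖²=L_i² and subtract eq 1 (q_i ≔ ‖A_i‖²−L_i²)
q_1 = 0.0000+25.0000−27.2500 = -2.2500
eq1−eq2 → [-24.0000  10.0000]·P = -55.0000
eq1−eq3 → [-12.0000  10.0000]·P = 5.0000
eq1−eq4 → [-12.0000  -10.0000]·P = -125.0000
2×2 solve → P = (5.0000, 6.5000)
check cable 4: ‖A_4−P‖² = 13.2500 ≈ L_4² = 13.2500 ✓

(5.0000, 6.5000)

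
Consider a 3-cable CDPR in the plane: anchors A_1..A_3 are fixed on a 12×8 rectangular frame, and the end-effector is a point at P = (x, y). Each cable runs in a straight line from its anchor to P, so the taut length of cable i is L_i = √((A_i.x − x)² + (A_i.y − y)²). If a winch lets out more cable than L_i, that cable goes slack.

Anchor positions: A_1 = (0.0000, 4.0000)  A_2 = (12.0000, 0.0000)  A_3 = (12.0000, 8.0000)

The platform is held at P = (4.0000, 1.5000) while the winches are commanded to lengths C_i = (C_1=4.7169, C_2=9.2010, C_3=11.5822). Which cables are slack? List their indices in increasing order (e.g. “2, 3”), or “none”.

2, 3

cable 1: L_1 = ‖A_1−P‖ = 4.7170;  C_1 = 4.7169 → taut
cable 2: L_2 = ‖A_2−P‖ = 8.1394;  C_2 = 9.2010 → slack
cable 3: L_3 = ‖A_3−P‖ = 10.3078;  C_3 = 11.5822 → slack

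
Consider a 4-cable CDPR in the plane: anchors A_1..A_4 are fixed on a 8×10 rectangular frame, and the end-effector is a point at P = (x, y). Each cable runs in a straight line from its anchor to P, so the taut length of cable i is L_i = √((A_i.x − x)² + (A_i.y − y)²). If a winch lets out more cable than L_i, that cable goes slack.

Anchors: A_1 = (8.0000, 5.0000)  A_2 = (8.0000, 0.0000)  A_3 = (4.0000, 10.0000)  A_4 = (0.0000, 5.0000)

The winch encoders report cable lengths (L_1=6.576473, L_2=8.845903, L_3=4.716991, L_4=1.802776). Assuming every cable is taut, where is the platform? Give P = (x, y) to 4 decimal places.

(1.5000, 6.0000)

each cable: (A_i−P)·(A_i−P) = L_i²; let q_i = ‖A_i‖²−L_i²
q_1 = 64.0000+25.0000−43.2500 = 45.7500
row 1: 0.0000x + 10.0000y = 60.0000  (q_2=-14.2500)
row 2: 8.0000x − 10.0000y = -48.0000  (q_3=93.7500)
row 3: 16.0000x + 0.0000y = 24.0000  (q_4=21.7500)
Cramer on rows 1–2 → x = 1.5000, y = 6.0000
check cable 4: ‖A_4−P‖² = 3.2500 ≈ L_4² = 3.2500 ✓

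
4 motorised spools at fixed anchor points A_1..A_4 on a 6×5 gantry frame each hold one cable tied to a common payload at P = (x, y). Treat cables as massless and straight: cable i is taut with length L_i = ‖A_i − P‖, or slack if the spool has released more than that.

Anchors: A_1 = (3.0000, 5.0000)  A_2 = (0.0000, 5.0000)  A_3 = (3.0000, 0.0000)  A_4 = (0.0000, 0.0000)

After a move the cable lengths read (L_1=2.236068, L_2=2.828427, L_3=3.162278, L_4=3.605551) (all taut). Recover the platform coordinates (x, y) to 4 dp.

(2.0000, 3.0000)

each cable: (A_i−P)·(A_i−P) = L_i²; let k_i = ‖A_i‖²−L_i²
k_1 = 9.0000+25.0000−5.0000 = 29.0000
row 1: 6.0000x + 0.0000y = 12.0000  (k_2=17.0000)
row 2: 0.0000x + 10.0000y = 30.0000  (k_3=-1.0000)
row 3: 6.0000x + 10.0000y = 42.0000  (k_4=-13.0000)
Cramer on rows 1–2 → x = 2.0000, y = 3.0000
check cable 4: ‖A_4−P‖² = 13.0000 ≈ L_4² = 13.0000 ✓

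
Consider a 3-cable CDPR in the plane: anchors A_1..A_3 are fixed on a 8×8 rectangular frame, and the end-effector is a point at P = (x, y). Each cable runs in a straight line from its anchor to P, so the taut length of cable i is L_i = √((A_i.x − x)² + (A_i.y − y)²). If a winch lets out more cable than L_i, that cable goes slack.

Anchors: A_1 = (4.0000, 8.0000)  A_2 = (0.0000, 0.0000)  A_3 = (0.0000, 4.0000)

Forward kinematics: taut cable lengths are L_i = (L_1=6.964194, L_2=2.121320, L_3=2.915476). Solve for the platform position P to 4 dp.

(1.5000, 1.5000)

circle eqns → linear via eq_j − eq_1; set k_j = A_j·A_j − L_j²
k_1 = 16.0000+64.0000−48.5000 = 31.5000
8.0000·x + 16.0000·y = k_1−k_2 = 36.0000
8.0000·x + 8.0000·y = k_1−k_3 = 24.0000
solve first two rows → x=1.5000, y=1.5000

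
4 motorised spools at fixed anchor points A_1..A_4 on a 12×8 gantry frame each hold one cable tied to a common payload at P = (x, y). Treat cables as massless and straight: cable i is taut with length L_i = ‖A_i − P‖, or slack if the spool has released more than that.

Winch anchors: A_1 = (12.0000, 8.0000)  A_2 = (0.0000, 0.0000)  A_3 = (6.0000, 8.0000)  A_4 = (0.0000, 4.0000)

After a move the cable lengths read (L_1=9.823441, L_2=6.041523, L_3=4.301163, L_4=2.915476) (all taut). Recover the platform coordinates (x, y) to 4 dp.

expand ‖A_i−P‖²=L_i² and subtract eq 1 (c_i ≔ ‖A_i‖²−L_i²)
c_1 = 144.0000+64.0000−96.5000 = 111.5000
eq1−eq2 → [24.0000  16.0000]·P = 148.0000
eq1−eq3 → [12.0000  0.0000]·P = 30.0000
eq1−eq4 → [24.0000  8.0000]·P = 104.0000
2×2 solve → P = (2.5000, 5.5000)
check cable 4: ‖A_4−P‖² = 8.5000 ≈ L_4² = 8.5000 ✓

(2.5000, 5.5000)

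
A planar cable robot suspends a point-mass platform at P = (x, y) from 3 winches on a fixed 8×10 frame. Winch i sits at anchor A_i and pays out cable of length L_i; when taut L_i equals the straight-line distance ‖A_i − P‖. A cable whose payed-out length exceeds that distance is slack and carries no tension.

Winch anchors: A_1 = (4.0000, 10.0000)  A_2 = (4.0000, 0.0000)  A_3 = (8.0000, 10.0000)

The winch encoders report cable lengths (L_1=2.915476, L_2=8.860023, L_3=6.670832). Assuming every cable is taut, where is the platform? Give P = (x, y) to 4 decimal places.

(1.5000, 8.5000)

circle eqns → linear via eq_j − eq_1; set k_j = A_j·A_j − L_j²
k_1 = 16.0000+100.0000−8.5000 = 107.5000
0.0000·x + 20.0000·y = k_1−k_2 = 170.0000
-8.0000·x + 0.0000·y = k_1−k_3 = -12.0000
solve first two rows → x=1.5000, y=8.5000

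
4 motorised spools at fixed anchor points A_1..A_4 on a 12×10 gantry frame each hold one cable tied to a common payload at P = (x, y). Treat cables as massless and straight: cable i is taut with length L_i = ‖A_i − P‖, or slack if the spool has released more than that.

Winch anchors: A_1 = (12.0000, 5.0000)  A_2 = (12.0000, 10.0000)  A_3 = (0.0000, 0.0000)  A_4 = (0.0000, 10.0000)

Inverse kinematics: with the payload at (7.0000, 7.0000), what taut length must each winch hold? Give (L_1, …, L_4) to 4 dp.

cable 1: Δx=5.0000, Δy=-2.0000; L_1 = √(Δx²+Δy²) = 5.3852
cable 2: Δx=5.0000, Δy=3.0000; L_2 = √(Δx²+Δy²) = 5.8310
cable 3: Δx=-7.0000, Δy=-7.0000; L_3 = √(Δx²+Δy²) = 9.8995
cable 4: Δx=-7.0000, Δy=3.0000; L_4 = √(Δx²+Δy²) = 7.6158

(5.3852, 5.8310, 9.8995, 7.6158)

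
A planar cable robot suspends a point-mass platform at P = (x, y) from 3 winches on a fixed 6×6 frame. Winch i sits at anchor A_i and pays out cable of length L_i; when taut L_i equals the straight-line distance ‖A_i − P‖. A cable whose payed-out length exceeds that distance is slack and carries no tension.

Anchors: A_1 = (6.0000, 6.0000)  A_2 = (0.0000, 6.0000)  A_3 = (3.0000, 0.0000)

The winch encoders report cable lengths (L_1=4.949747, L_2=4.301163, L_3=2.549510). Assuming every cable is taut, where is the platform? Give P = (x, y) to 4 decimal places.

(2.5000, 2.5000)

expand ‖A_i−P‖²=L_i² and subtract eq 1 (q_i ≔ ‖A_i‖²−L_i²)
q_1 = 36.0000+36.0000−24.5000 = 47.5000
eq1−eq2 → [12.0000  0.0000]·P = 30.0000
eq1−eq3 → [6.0000  12.0000]·P = 45.0000
2×2 solve → P = (2.5000, 2.5000)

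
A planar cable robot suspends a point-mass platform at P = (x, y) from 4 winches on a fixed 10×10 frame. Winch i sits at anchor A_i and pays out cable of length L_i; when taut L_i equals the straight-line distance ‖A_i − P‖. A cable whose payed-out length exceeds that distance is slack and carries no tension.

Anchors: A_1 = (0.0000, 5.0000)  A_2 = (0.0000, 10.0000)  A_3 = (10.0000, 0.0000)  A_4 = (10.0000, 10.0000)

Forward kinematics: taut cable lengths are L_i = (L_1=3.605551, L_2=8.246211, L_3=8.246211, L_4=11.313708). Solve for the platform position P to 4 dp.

(2.0000, 2.0000)

circle eqns → linear via eq_j − eq_1; set k_j = A_j·A_j − L_j²
k_1 = 0.0000+25.0000−13.0000 = 12.0000
0.0000·x − 10.0000·y = k_1−k_2 = -20.0000
-20.0000·x + 10.0000·y = k_1−k_3 = -20.0000
-20.0000·x − 10.0000·y = k_1−k_4 = -60.0000
solve first two rows → x=2.0000, y=2.0000
check cable 4: ‖A_4−P‖² = 128.0000 ≈ L_4² = 128.0000 ✓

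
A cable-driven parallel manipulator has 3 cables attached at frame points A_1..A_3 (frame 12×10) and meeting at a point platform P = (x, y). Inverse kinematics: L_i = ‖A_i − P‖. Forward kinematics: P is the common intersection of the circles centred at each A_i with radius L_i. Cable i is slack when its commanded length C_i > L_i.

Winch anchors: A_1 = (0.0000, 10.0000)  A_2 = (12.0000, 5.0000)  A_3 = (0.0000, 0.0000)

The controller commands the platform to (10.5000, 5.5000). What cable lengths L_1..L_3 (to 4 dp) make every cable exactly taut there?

(11.4237, 1.5811, 11.8533)

L_1 = √((0.0000−10.5000)² + (10.0000−5.5000)²) = 11.4237
L_2 = √((12.0000−10.5000)² + (5.0000−5.5000)²) = 1.5811
L_3 = √((0.0000−10.5000)² + (0.0000−5.5000)²) = 11.8533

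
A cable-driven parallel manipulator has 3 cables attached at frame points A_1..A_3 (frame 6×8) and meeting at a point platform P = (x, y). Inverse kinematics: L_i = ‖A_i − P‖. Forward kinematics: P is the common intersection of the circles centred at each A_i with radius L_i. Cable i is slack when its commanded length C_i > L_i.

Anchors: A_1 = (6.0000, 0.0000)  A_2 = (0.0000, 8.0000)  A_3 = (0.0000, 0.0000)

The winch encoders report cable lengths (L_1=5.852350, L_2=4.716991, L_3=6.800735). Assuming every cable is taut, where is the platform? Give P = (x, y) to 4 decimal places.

each cable: (A_i−P)·(A_i−P) = L_i²; let k_i = ‖A_i‖²−L_i²
k_1 = 36.0000+0.0000−34.2500 = 1.7500
row 1: 12.0000x − 16.0000y = -40.0000  (k_2=41.7500)
row 2: 12.0000x + 0.0000y = 48.0000  (k_3=-46.2500)
Cramer on rows 1–2 → x = 4.0000, y = 5.5000

(4.0000, 5.5000)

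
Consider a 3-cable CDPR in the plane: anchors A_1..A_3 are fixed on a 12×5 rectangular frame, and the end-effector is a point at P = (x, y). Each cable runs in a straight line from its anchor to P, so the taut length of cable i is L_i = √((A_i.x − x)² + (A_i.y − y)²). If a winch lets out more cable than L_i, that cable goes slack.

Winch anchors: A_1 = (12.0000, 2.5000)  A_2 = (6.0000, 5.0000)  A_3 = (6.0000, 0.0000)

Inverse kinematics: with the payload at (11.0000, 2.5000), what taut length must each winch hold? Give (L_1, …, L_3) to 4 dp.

(1.0000, 5.5902, 5.5902)

L_1: Δ = A_1−P = (1.0000, 0.0000) → ‖Δ‖ = √1.0000 = 1.0000
L_2: Δ = A_2−P = (-5.0000, 2.5000) → ‖Δ‖ = √31.2500 = 5.5902
L_3: Δ = A_3−P = (-5.0000, -2.5000) → ‖Δ‖ = √31.2500 = 5.5902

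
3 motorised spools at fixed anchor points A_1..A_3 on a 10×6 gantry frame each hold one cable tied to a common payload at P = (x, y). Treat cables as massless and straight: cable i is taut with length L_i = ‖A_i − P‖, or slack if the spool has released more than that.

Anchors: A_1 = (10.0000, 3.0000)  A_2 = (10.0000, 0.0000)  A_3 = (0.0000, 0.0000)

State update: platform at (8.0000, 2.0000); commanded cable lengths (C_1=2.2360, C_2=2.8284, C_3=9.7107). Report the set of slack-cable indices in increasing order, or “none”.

3

cable 1: L_1 = ‖A_1−P‖ = 2.2361;  C_1 = 2.2360 → taut
cable 2: L_2 = ‖A_2−P‖ = 2.8284;  C_2 = 2.8284 → taut
cable 3: L_3 = ‖A_3−P‖ = 8.2462;  C_3 = 9.7107 → slack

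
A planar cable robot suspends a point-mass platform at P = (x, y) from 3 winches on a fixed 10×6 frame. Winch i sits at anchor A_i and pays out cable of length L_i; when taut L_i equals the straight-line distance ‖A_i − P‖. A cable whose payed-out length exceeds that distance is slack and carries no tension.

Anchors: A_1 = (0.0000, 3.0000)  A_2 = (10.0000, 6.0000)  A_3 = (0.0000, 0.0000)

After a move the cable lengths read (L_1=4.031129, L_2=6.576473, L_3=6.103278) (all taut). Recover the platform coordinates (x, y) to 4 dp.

(3.5000, 5.0000)

circle eqns → linear via eq_j − eq_1; set c_j = A_j·A_j − L_j²
c_1 = 0.0000+9.0000−16.2500 = -7.2500
-20.0000·x − 6.0000·y = c_1−c_2 = -100.0000
0.0000·x + 6.0000·y = c_1−c_3 = 30.0000
solve first two rows → x=3.5000, y=5.0000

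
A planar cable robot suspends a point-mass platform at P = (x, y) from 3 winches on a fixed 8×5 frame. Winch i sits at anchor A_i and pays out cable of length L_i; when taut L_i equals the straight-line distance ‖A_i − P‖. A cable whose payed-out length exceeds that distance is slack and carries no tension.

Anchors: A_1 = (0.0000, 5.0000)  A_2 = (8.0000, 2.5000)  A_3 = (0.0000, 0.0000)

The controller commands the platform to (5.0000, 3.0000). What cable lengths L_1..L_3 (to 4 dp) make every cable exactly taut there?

(5.3852, 3.0414, 5.8310)

cable 1: Δx=-5.0000, Δy=2.0000; L_1 = √(Δx²+Δy²) = 5.3852
cable 2: Δx=3.0000, Δy=-0.5000; L_2 = √(Δx²+Δy²) = 3.0414
cable 3: Δx=-5.0000, Δy=-3.0000; L_3 = √(Δx²+Δy²) = 5.8310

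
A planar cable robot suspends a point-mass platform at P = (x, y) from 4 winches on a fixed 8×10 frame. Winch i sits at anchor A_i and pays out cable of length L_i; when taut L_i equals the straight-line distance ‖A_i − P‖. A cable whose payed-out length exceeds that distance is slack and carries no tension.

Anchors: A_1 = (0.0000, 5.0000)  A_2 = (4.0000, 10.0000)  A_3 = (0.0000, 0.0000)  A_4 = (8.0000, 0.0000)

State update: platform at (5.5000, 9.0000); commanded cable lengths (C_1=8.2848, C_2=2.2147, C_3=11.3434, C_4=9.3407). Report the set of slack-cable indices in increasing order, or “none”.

1, 2, 3

i=1: geometric 6.8007 vs commanded 8.2848 ⇒ slack
i=2: geometric 1.8028 vs commanded 2.2147 ⇒ slack
i=3: geometric 10.5475 vs commanded 11.3434 ⇒ slack
i=4: geometric 9.3408 vs commanded 9.3407 ⇒ taut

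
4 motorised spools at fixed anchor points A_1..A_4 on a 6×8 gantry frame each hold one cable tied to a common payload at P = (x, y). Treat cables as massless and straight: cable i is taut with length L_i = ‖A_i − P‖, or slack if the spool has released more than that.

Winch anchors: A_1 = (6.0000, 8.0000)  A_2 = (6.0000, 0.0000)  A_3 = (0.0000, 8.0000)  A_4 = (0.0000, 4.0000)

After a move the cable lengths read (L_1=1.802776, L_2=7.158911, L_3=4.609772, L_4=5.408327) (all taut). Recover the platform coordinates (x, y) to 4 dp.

expand ‖A_i−P‖²=L_i² and subtract eq 1 (c_i ≔ ‖A_i‖²−L_i²)
c_1 = 36.0000+64.0000−3.2500 = 96.7500
eq1−eq2 → [0.0000  16.0000]·P = 112.0000
eq1−eq3 → [12.0000  0.0000]·P = 54.0000
eq1−eq4 → [12.0000  8.0000]·P = 110.0000
2×2 solve → P = (4.5000, 7.0000)
check cable 4: ‖A_4−P‖² = 29.2500 ≈ L_4² = 29.2500 ✓

(4.5000, 7.0000)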